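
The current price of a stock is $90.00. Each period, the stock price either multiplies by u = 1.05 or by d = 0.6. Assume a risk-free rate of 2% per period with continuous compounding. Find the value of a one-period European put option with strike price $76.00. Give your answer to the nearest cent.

$1.43

Risk-neutral probability p = (e^0.02 − 0.6)/(1.05 − 0.6) = 0.4202/0.4500 = 0.9338
Terminal stock prices: S_u = 94.5, S_d = 54
Terminal payoffs (K − S): max(-18.5, 0) = 0, max(22, 0) = 22
Node 0 (S = 90): V_0 = e^(−0.02)·[0.9338·0.0000 + 0.0662·22.0000] = 1.4280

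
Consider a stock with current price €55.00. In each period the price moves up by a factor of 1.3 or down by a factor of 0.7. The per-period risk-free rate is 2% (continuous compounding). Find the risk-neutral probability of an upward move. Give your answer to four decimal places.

Risk-neutral probability p = (e^0.02 − 0.7)/(1.3 − 0.7) = 0.3202/0.6000 = 0.5337

p = 0.5337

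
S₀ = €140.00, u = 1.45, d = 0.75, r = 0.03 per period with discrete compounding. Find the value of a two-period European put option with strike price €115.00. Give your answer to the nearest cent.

€12.30

Risk-neutral probability p = (1 + 0.03 − 0.75)/(1.45 − 0.75) = 0.2800/0.7000 = 0.4000
Terminal stock prices: S_uu = 294.4, S_ud = 152.2, S_dd = 78.75
Terminal payoffs (K − S): max(-179.4, 0) = 0, max(-37.25, 0) = 0, max(36.25, 0) = 36.25
Node u (S = 203): V_u = 1/1.03·[0.4000·0.0000 + 0.6000·0.0000] = 0.0000
Node d (S = 105): V_d = 1/1.03·[0.4000·0.0000 + 0.6000·36.2500] = 21.1165
Node 0 (S = 140): V_0 = 1/1.03·[0.4000·0.0000 + 0.6000·21.1165] = 12.3009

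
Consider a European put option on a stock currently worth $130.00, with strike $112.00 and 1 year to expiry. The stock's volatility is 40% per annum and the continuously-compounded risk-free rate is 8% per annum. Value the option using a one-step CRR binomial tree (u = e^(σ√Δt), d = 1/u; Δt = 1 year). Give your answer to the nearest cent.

$11.41

CRR parameters: u = e^(σ√Δt) = e^(0.4·√1) = 1.4918, d = 1/u = 0.6703
Per-period rate: rΔt = 0.08·1 = 0.08, so R = e^0.08 = 1.0833
Risk-neutral probability p = (e^0.08 − 0.6703)/(1.4918 − 0.6703) = 0.4130/0.8215 = 0.5027
Terminal stock prices: S_u = 193.9, S_d = 87.14
Terminal payoffs (K − S): max(-81.94, 0) = 0, max(24.86, 0) = 24.86
Node 0 (S = 130): V_0 = e^(−0.08)·[0.5027·0.0000 + 0.4973·24.8584] = 11.4117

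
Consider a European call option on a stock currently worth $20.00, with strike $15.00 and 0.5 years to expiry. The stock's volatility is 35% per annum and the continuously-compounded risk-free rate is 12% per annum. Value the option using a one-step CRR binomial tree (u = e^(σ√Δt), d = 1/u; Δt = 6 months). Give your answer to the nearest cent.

$5.87

CRR parameters: u = e^(σ√Δt) = e^(0.35·√0.5) = 1.2808, d = 1/u = 0.7808
Per-period rate: rΔt = 0.12·0.5 = 0.06, so R = e^0.06 = 1.0618
Risk-neutral probability p = (e^0.06 − 0.7808)/(1.2808 − 0.7808) = 0.2811/0.5000 = 0.5621
Terminal stock prices: S_u = 25.62, S_d = 15.62
Terminal payoffs (S − K): max(10.62, 0) = 10.62, max(0.6152, 0) = 0.6152
Node 0 (S = 20): V_0 = e^(−0.06)·[0.5621·10.6161 + 0.4379·0.6152] = 5.8735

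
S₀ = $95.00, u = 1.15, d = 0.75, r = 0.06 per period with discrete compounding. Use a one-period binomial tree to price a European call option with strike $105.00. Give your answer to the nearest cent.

Risk-neutral probability p = (1 + 0.06 − 0.75)/(1.15 − 0.75) = 0.3100/0.4000 = 0.7750
Terminal stock prices: S_u = 109.2, S_d = 71.25
Terminal payoffs (S − K): max(4.25, 0) = 4.25, max(-33.75, 0) = 0
Node 0 (S = 95): V_0 = 1/1.06·[0.7750·4.2500 + 0.2250·0.0000] = 3.1073

$3.11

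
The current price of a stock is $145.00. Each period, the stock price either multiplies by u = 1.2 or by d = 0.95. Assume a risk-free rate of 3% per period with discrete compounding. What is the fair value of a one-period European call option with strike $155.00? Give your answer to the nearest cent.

Risk-neutral probability p = (1 + 0.03 − 0.95)/(1.2 − 0.95) = 0.0800/0.2500 = 0.3200
Terminal stock prices: S_u = 174, S_d = 137.8
Terminal payoffs (S − K): max(19, 0) = 19, max(-17.25, 0) = 0
Node 0 (S = 145): V_0 = 1/1.03·[0.3200·19.0000 + 0.6800·0.0000] = 5.9029

$5.90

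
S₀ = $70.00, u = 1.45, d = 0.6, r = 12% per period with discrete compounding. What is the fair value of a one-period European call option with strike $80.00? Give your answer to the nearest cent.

Risk-neutral probability p = (1 + 0.12 − 0.6)/(1.45 − 0.6) = 0.5200/0.8500 = 0.6118
Terminal stock prices: S_u = 101.5, S_d = 42
Terminal payoffs (S − K): max(21.5, 0) = 21.5, max(-38, 0) = 0
Node 0 (S = 70): V_0 = 1/1.12·[0.6118·21.5000 + 0.3882·0.0000] = 11.7437

$11.74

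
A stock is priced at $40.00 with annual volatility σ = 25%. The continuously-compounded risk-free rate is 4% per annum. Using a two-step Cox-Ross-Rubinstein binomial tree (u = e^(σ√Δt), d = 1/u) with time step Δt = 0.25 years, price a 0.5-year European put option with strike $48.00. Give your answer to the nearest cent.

CRR parameters: u = e^(σ√Δt) = e^(0.25·√0.25) = 1.1331, d = 1/u = 0.8825
Per-period rate: rΔt = 0.04·0.25 = 0.01, so R = e^0.01 = 1.0101
Risk-neutral probability p = (e^0.01 − 0.8825)/(1.1331 − 0.8825) = 0.1276/0.2507 = 0.5089
Terminal stock prices: S_uu = 51.36, S_ud = 40, S_dd = 31.15
Terminal payoffs (K − S): max(-3.361, 0) = 0, max(8, 0) = 8, max(16.85, 0) = 16.85
Node u (S = 45.33): V_u = e^(−0.01)·[0.5089·0.0000 + 0.4911·8.0000] = 3.8898
Node d (S = 35.3): V_d = e^(−0.01)·[0.5089·8.0000 + 0.4911·16.8480] = 12.2225
Node 0 (S = 40): V_0 = e^(−0.01)·[0.5089·3.8898 + 0.4911·12.2225] = 7.9027

$7.90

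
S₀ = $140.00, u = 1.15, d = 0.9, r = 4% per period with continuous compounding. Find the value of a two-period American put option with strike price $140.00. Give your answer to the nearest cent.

$5.87

Risk-neutral probability p = (e^0.04 − 0.9)/(1.15 − 0.9) = 0.1408/0.2500 = 0.5632
Terminal stock prices: S_uu = 185.1, S_ud = 144.9, S_dd = 113.4
Terminal payoffs (K − S): max(-45.15, 0) = 0, max(-4.9, 0) = 0, max(26.6, 0) = 26.6
Node u (S = 161): continuation = e^(−0.04)·[0.5632·0.0000 + 0.4368·0.0000] = 0.0000; exercise value = 0.0000 ≤ continuation, so V_u = 0.0000
Node d (S = 126): continuation = e^(−0.04)·[0.5632·0.0000 + 0.4368·26.6000] = 11.1622; exercise value = 14.0000 > continuation, so V_d = 14.0000 (exercise)
Node 0 (S = 140): continuation = e^(−0.04)·[0.5632·0.0000 + 0.4368·14.0000] = 5.8748; exercise value = 0.0000 ≤ continuation, so V_0 = 5.8748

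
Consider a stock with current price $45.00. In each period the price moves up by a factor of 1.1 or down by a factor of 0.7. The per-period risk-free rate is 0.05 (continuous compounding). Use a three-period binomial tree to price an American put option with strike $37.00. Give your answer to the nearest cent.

Risk-neutral probability p = (e^0.05 − 0.7)/(1.1 − 0.7) = 0.3513/0.4000 = 0.8782
Terminal stock prices: S_uuu = 59.9, S_uud = 38.12, S_udd = 24.25, S_ddd = 15.43
Terminal payoffs (K − S): max(-22.9, 0) = 0, max(-1.115, 0) = 0, max(12.75, 0) = 12.75, max(21.57, 0) = 21.57
Node uu (S = 54.45): continuation = e^(−0.05)·[0.8782·0.0000 + 0.1218·0.0000] = 0.0000; exercise value = 0.0000 ≤ continuation, so V_uu = 0.0000
Node ud (S = 34.65): continuation = e^(−0.05)·[0.8782·0.0000 + 0.1218·12.7450] = 1.4769; exercise value = 2.3500 > continuation, so V_ud = 2.3500 (exercise)
Node dd (S = 22.05): continuation = e^(−0.05)·[0.8782·12.7450 + 0.1218·21.5650] = 13.1455; exercise value = 14.9500 > continuation, so V_dd = 14.9500 (exercise)
Node u (S = 49.5): continuation = e^(−0.05)·[0.8782·0.0000 + 0.1218·2.3500] = 0.2723; exercise value = 0.0000 ≤ continuation, so V_u = 0.2723
Node d (S = 31.5): continuation = e^(−0.05)·[0.8782·2.3500 + 0.1218·14.9500] = 3.6955; exercise value = 5.5000 > continuation, so V_d = 5.5000 (exercise)
Node 0 (S = 45): continuation = e^(−0.05)·[0.8782·0.2723 + 0.1218·5.5000] = 0.8648; exercise value = 0.0000 ≤ continuation, so V_0 = 0.8648

$0.86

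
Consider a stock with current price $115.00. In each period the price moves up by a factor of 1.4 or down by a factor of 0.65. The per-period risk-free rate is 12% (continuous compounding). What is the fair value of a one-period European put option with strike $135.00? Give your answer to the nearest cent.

$19.42

Risk-neutral probability p = (e^0.12 − 0.65)/(1.4 − 0.65) = 0.4775/0.7500 = 0.6367
Terminal stock prices: S_u = 161, S_d = 74.75
Terminal payoffs (K − S): max(-26, 0) = 0, max(60.25, 0) = 60.25
Node 0 (S = 115): V_0 = e^(−0.12)·[0.6367·0.0000 + 0.3633·60.2500] = 19.4157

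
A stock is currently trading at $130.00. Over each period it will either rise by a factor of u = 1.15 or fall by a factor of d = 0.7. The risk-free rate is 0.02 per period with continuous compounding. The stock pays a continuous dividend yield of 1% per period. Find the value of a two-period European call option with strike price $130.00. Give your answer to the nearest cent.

$19.12

Per-period risk-free factor R = e^0.02 = 1.0202; dividend-adjusted growth = e^(0.02−0.01) = 1.0101.
Risk-neutral probability p = (1.0101 − 0.7)/(1.15 − 0.7) = 0.3101/0.4500 = 0.6890
Terminal stock prices: S_uu = 171.9, S_ud = 104.6, S_dd = 63.7
Terminal payoffs (S − K): max(41.92, 0) = 41.92, max(-25.35, 0) = 0, max(-66.3, 0) = 0
Node u (S = 149.5): V_u = e^(−0.02)·[0.6890·41.9250 + 0.3110·0.0000] = 28.3144
Node d (S = 91): V_d = e^(−0.02)·[0.6890·0.0000 + 0.3110·0.0000] = 0.0000
Node 0 (S = 130): V_0 = e^(−0.02)·[0.6890·28.3144 + 0.3110·0.0000] = 19.1223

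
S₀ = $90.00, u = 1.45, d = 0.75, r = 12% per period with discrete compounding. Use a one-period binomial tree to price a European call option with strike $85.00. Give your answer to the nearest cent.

Risk-neutral probability p = (1 + 0.12 − 0.75)/(1.45 − 0.75) = 0.3700/0.7000 = 0.5286
Terminal stock prices: S_u = 130.5, S_d = 67.5
Terminal payoffs (S − K): max(45.5, 0) = 45.5, max(-17.5, 0) = 0
Node 0 (S = 90): V_0 = 1/1.12·[0.5286·45.5000 + 0.4714·0.0000] = 21.4732

$21.47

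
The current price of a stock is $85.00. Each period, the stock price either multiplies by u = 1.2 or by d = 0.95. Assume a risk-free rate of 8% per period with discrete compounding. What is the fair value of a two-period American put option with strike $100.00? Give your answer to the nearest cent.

Risk-neutral probability p = (1 + 0.08 − 0.95)/(1.2 − 0.95) = 0.1300/0.2500 = 0.5200
Terminal stock prices: S_uu = 122.4, S_ud = 96.9, S_dd = 76.71
Terminal payoffs (K − S): max(-22.4, 0) = 0, max(3.1, 0) = 3.1, max(23.29, 0) = 23.29
Node u (S = 102): continuation = 1/1.08·[0.5200·0.0000 + 0.4800·3.1000] = 1.3778; exercise value = 0.0000 ≤ continuation, so V_u = 1.3778
Node d (S = 80.75): continuation = 1/1.08·[0.5200·3.1000 + 0.4800·23.2875] = 11.8426; exercise value = 19.2500 > continuation, so V_d = 19.2500 (exercise)
Node 0 (S = 85): continuation = 1/1.08·[0.5200·1.3778 + 0.4800·19.2500] = 9.2189; exercise value = 15.0000 > continuation, so V_0 = 15.0000 (exercise)

$15.00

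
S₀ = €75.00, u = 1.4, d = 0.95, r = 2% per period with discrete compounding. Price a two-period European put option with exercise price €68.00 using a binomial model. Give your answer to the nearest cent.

€0.21

Risk-neutral probability p = (1 + 0.02 − 0.95)/(1.4 − 0.95) = 0.0700/0.4500 = 0.1556
Terminal stock prices: S_uu = 147, S_ud = 99.75, S_dd = 67.69
Terminal payoffs (K − S): max(-79, 0) = 0, max(-31.75, 0) = 0, max(0.3125, 0) = 0.3125
Node u (S = 105): V_u = 1/1.02·[0.1556·0.0000 + 0.8444·0.0000] = 0.0000
Node d (S = 71.25): V_d = 1/1.02·[0.1556·0.0000 + 0.8444·0.3125] = 0.2587
Node 0 (S = 75): V_0 = 1/1.02·[0.1556·0.0000 + 0.8444·0.2587] = 0.2142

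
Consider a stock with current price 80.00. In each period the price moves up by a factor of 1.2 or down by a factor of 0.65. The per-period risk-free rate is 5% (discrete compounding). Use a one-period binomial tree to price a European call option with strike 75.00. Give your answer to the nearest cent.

14.55

Risk-neutral probability p = (1 + 0.05 − 0.65)/(1.2 − 0.65) = 0.4000/0.5500 = 0.7273
Terminal stock prices: S_u = 96, S_d = 52
Terminal payoffs (S − K): max(21, 0) = 21, max(-23, 0) = 0
Node 0 (S = 80): V_0 = 1/1.05·[0.7273·21.0000 + 0.2727·0.0000] = 14.5455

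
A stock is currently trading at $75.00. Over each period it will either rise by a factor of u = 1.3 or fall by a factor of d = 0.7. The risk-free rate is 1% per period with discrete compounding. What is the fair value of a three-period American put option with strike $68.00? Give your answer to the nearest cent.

$11.90

Risk-neutral probability p = (1 + 0.01 − 0.7)/(1.3 − 0.7) = 0.3100/0.6000 = 0.5167
Terminal stock prices: S_uuu = 164.8, S_uud = 88.73, S_udd = 47.77, S_ddd = 25.72
Terminal payoffs (K − S): max(-96.78, 0) = 0, max(-20.73, 0) = 0, max(20.23, 0) = 20.23, max(42.28, 0) = 42.28
Node uu (S = 126.8): continuation = 1/1.01·[0.5167·0.0000 + 0.4833·0.0000] = 0.0000; exercise value = 0.0000 ≤ continuation, so V_uu = 0.0000
Node ud (S = 68.25): continuation = 1/1.01·[0.5167·0.0000 + 0.4833·20.2250] = 9.6786; exercise value = 0.0000 ≤ continuation, so V_ud = 9.6786
Node dd (S = 36.75): continuation = 1/1.01·[0.5167·20.2250 + 0.4833·42.2750] = 30.5767; exercise value = 31.2500 > continuation, so V_dd = 31.2500 (exercise)
Node u (S = 97.5): continuation = 1/1.01·[0.5167·0.0000 + 0.4833·9.6786] = 4.6317; exercise value = 0.0000 ≤ continuation, so V_u = 4.6317
Node d (S = 52.5): continuation = 1/1.01·[0.5167·9.6786 + 0.4833·31.2500] = 19.9057; exercise value = 15.5000 ≤ continuation, so V_d = 19.9057
Node 0 (S = 75): continuation = 1/1.01·[0.5167·4.6317 + 0.4833·19.9057] = 11.8952; exercise value = 0.0000 ≤ continuation, so V_0 = 11.8952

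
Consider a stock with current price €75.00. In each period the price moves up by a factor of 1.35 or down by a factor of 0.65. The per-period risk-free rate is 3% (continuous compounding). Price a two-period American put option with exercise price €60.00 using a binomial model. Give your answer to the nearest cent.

€5.56

Risk-neutral probability p = (e^0.03 − 0.65)/(1.35 − 0.65) = 0.3805/0.7000 = 0.5435
Terminal stock prices: S_uu = 136.7, S_ud = 65.81, S_dd = 31.69
Terminal payoffs (K − S): max(-76.69, 0) = 0, max(-5.812, 0) = 0, max(28.31, 0) = 28.31
Node u (S = 101.2): continuation = e^(−0.03)·[0.5435·0.0000 + 0.4565·0.0000] = 0.0000; exercise value = 0.0000 ≤ continuation, so V_u = 0.0000
Node d (S = 48.75): continuation = e^(−0.03)·[0.5435·0.0000 + 0.4565·28.3125] = 12.5425; exercise value = 11.2500 ≤ continuation, so V_d = 12.5425
Node 0 (S = 75): continuation = e^(−0.03)·[0.5435·0.0000 + 0.4565·12.5425] = 5.5564; exercise value = 0.0000 ≤ continuation, so V_0 = 5.5564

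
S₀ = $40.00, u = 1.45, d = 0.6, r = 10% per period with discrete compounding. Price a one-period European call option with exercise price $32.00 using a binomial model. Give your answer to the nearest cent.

$13.90

Risk-neutral probability p = (1 + 0.1 − 0.6)/(1.45 − 0.6) = 0.5000/0.8500 = 0.5882
Terminal stock prices: S_u = 58, S_d = 24
Terminal payoffs (S − K): max(26, 0) = 26, max(-8, 0) = 0
Node 0 (S = 40): V_0 = 1/1.1·[0.5882·26.0000 + 0.4118·0.0000] = 13.9037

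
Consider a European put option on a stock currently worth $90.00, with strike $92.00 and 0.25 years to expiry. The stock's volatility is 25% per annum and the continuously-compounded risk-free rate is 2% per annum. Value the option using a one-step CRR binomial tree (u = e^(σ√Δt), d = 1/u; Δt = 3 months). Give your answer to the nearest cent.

$6.40

CRR parameters: u = e^(σ√Δt) = e^(0.25·√0.25) = 1.1331, d = 1/u = 0.8825
Per-period rate: rΔt = 0.02·0.25 = 0.005, so R = e^0.005 = 1.0050
Risk-neutral probability p = (e^0.005 − 0.8825)/(1.1331 − 0.8825) = 0.1225/0.2507 = 0.4888
Terminal stock prices: S_u = 102, S_d = 79.42
Terminal payoffs (K − S): max(-9.983, 0) = 0, max(12.58, 0) = 12.58
Node 0 (S = 90): V_0 = e^(−0.005)·[0.4888·0.0000 + 0.5112·12.5753] = 6.3966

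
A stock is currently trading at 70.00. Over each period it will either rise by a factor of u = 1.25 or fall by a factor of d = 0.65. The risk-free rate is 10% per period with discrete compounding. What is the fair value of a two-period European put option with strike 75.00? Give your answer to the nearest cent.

7.96

Risk-neutral probability p = (1 + 0.1 − 0.65)/(1.25 − 0.65) = 0.4500/0.6000 = 0.7500
Terminal stock prices: S_uu = 109.4, S_ud = 56.88, S_dd = 29.58
Terminal payoffs (K − S): max(-34.38, 0) = 0, max(18.12, 0) = 18.12, max(45.42, 0) = 45.42
Node u (S = 87.5): V_u = 1/1.1·[0.7500·0.0000 + 0.2500·18.1250] = 4.1193
Node d (S = 45.5): V_d = 1/1.1·[0.7500·18.1250 + 0.2500·45.4250] = 22.6818
Node 0 (S = 70): V_0 = 1/1.1·[0.7500·4.1193 + 0.2500·22.6818] = 7.9636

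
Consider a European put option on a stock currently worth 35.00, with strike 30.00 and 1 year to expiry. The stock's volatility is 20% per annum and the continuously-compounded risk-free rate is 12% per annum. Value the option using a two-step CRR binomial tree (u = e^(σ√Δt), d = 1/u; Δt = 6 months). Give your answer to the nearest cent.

CRR parameters: u = e^(σ√Δt) = e^(0.2·√0.5) = 1.1519, d = 1/u = 0.8681
Per-period rate: rΔt = 0.12·0.5 = 0.06, so R = e^0.06 = 1.0618
Risk-neutral probability p = (e^0.06 − 0.8681)/(1.1519 − 0.8681) = 0.1937/0.2838 = 0.6826
Terminal stock prices: S_uu = 46.44, S_ud = 35, S_dd = 26.38
Terminal payoffs (K − S): max(-16.44, 0) = 0, max(-5, 0) = 0, max(3.623, 0) = 3.623
Node u (S = 40.32): V_u = e^(−0.06)·[0.6826·0.0000 + 0.3174·0.0000] = 0.0000
Node d (S = 30.38): V_d = e^(−0.06)·[0.6826·0.0000 + 0.3174·3.6227] = 1.0829
Node 0 (S = 35): V_0 = e^(−0.06)·[0.6826·0.0000 + 0.3174·1.0829] = 0.3237

0.32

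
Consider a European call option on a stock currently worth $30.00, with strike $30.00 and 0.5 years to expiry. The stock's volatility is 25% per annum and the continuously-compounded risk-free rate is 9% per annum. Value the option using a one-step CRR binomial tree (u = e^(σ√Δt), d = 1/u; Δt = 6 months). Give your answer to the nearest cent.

CRR parameters: u = e^(σ√Δt) = e^(0.25·√0.5) = 1.1934, d = 1/u = 0.8380
Per-period rate: rΔt = 0.09·0.5 = 0.045, so R = e^0.045 = 1.0460
Risk-neutral probability p = (e^0.045 − 0.8380)/(1.1934 − 0.8380) = 0.2081/0.3554 = 0.5854
Terminal stock prices: S_u = 35.8, S_d = 25.14
Terminal payoffs (S − K): max(5.801, 0) = 5.801, max(-4.861, 0) = 0
Node 0 (S = 30): V_0 = e^(−0.045)·[0.5854·5.8009 + 0.4146·0.0000] = 3.2466

$3.25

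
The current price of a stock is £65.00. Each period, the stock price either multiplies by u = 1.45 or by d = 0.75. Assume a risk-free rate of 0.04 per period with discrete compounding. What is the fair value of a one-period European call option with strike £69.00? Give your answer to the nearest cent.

£10.06

Risk-neutral probability p = (1 + 0.04 − 0.75)/(1.45 − 0.75) = 0.2900/0.7000 = 0.4143
Terminal stock prices: S_u = 94.25, S_d = 48.75
Terminal payoffs (S − K): max(25.25, 0) = 25.25, max(-20.25, 0) = 0
Node 0 (S = 65): V_0 = 1/1.04·[0.4143·25.2500 + 0.5857·0.0000] = 10.0584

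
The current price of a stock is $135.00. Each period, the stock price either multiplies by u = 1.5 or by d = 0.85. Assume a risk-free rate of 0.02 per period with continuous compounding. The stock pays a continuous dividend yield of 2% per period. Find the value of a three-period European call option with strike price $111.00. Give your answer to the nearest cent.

$34.64

Per-period risk-free factor R = e^0.02 = 1.0202; dividend-adjusted growth = e^(0.02−0.02) = 1.0000.
Risk-neutral probability p = (1.0000 − 0.85)/(1.5 − 0.85) = 0.1500/0.6500 = 0.2308
Terminal stock prices: S_uuu = 455.6, S_uud = 258.2, S_udd = 146.3, S_ddd = 82.91
Terminal payoffs (S − K): max(344.6, 0) = 344.6, max(147.2, 0) = 147.2, max(35.31, 0) = 35.31, max(-28.09, 0) = 0
Node uu (S = 303.8): V_uu = e^(−0.02)·[0.2308·344.6250 + 0.7692·147.1875] = 188.9333
Node ud (S = 172.1): V_ud = e^(−0.02)·[0.2308·147.1875 + 0.7692·35.3062] = 59.9146
Node dd (S = 97.54): V_dd = e^(−0.02)·[0.2308·35.3062 + 0.7692·0.0000] = 7.9863
Node u (S = 202.5): V_u = e^(−0.02)·[0.2308·188.9333 + 0.7692·59.9146] = 87.9122
Node d (S = 114.8): V_d = e^(−0.02)·[0.2308·59.9146 + 0.7692·7.9863] = 19.5743
Node 0 (S = 135): V_0 = e^(−0.02)·[0.2308·87.9122 + 0.7692·19.5743] = 34.6447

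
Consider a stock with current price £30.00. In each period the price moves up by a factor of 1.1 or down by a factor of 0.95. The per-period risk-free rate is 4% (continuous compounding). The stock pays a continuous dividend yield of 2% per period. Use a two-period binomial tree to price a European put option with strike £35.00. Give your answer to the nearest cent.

£3.75

Per-period risk-free factor R = e^0.04 = 1.0408; dividend-adjusted growth = e^(0.04−0.02) = 1.0202.
Risk-neutral probability p = (1.0202 − 0.95)/(1.1 − 0.95) = 0.0702/0.1500 = 0.4680
Terminal stock prices: S_uu = 36.3, S_ud = 31.35, S_dd = 27.07
Terminal payoffs (K − S): max(-1.3, 0) = 0, max(3.65, 0) = 3.65, max(7.925, 0) = 7.925
Node u (S = 33): V_u = e^(−0.04)·[0.4680·0.0000 + 0.5320·3.6500] = 1.8656
Node d (S = 28.5): V_d = e^(−0.04)·[0.4680·3.6500 + 0.5320·7.9250] = 5.6920
Node 0 (S = 30): V_0 = e^(−0.04)·[0.4680·1.8656 + 0.5320·5.6920] = 3.7482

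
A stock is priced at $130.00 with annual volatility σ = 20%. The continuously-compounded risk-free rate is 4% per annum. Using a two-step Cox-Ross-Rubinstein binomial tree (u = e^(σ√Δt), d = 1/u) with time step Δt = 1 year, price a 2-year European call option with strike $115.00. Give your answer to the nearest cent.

$29.01

CRR parameters: u = e^(σ√Δt) = e^(0.2·√1) = 1.2214, d = 1/u = 0.8187
Per-period rate: rΔt = 0.04·1 = 0.04, so R = e^0.04 = 1.0408
Risk-neutral probability p = (e^0.04 − 0.8187)/(1.2214 − 0.8187) = 0.2221/0.4027 = 0.5515
Terminal stock prices: S_uu = 193.9, S_ud = 130, S_dd = 87.14
Terminal payoffs (S − K): max(78.94, 0) = 78.94, max(15, 0) = 15, max(-27.86, 0) = 0
Node u (S = 158.8): V_u = e^(−0.04)·[0.5515·78.9372 + 0.4485·15.0000] = 48.2916
Node d (S = 106.4): V_d = e^(−0.04)·[0.5515·15.0000 + 0.4485·0.0000] = 7.9484
Node 0 (S = 130): V_0 = e^(−0.04)·[0.5515·48.2916 + 0.4485·7.9484] = 29.0142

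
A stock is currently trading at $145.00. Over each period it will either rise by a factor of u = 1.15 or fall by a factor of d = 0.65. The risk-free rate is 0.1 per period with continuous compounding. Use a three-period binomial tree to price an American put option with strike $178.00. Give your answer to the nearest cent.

$33.00

Risk-neutral probability p = (e^0.1 − 0.65)/(1.15 − 0.65) = 0.4552/0.5000 = 0.9103
Terminal stock prices: S_uuu = 220.5, S_uud = 124.6, S_udd = 70.45, S_ddd = 39.82
Terminal payoffs (K − S): max(-42.53, 0) = 0, max(53.35, 0) = 53.35, max(107.5, 0) = 107.5, max(138.2, 0) = 138.2
Node uu (S = 191.8): continuation = e^(−0.1)·[0.9103·0.0000 + 0.0897·53.3544] = 4.3284; exercise value = 0.0000 ≤ continuation, so V_uu = 4.3284
Node ud (S = 108.4): continuation = e^(−0.1)·[0.9103·53.3544 + 0.0897·107.5481] = 52.6736; exercise value = 69.6125 > continuation, so V_ud = 69.6125 (exercise)
Node dd (S = 61.26): continuation = e^(−0.1)·[0.9103·107.5481 + 0.0897·138.1794] = 99.7986; exercise value = 116.7375 > continuation, so V_dd = 116.7375 (exercise)
Node u (S = 166.8): continuation = e^(−0.1)·[0.9103·4.3284 + 0.0897·69.6125] = 9.2128; exercise value = 11.2500 > continuation, so V_u = 11.2500 (exercise)
Node d (S = 94.25): continuation = e^(−0.1)·[0.9103·69.6125 + 0.0897·116.7375] = 66.8111; exercise value = 83.7500 > continuation, so V_d = 83.7500 (exercise)
Node 0 (S = 145): continuation = e^(−0.1)·[0.9103·11.2500 + 0.0897·83.7500] = 16.0611; exercise value = 33.0000 > continuation, so V_0 = 33.0000 (exercise)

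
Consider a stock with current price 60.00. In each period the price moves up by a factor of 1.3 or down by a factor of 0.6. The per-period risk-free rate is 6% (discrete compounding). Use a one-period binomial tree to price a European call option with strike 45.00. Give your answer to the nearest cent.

Risk-neutral probability p = (1 + 0.06 − 0.6)/(1.3 − 0.6) = 0.4600/0.7000 = 0.6571
Terminal stock prices: S_u = 78, S_d = 36
Terminal payoffs (S − K): max(33, 0) = 33, max(-9, 0) = 0
Node 0 (S = 60): V_0 = 1/1.06·[0.6571·33.0000 + 0.3429·0.0000] = 20.4582

20.46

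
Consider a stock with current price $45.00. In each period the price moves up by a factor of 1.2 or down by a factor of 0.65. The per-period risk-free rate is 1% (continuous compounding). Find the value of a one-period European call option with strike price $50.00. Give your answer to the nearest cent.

$2.59

Risk-neutral probability p = (e^0.01 − 0.65)/(1.2 − 0.65) = 0.3601/0.5500 = 0.6546
Terminal stock prices: S_u = 54, S_d = 29.25
Terminal payoffs (S − K): max(4, 0) = 4, max(-20.75, 0) = 0
Node 0 (S = 45): V_0 = e^(−0.01)·[0.6546·4.0000 + 0.3454·0.0000] = 2.5925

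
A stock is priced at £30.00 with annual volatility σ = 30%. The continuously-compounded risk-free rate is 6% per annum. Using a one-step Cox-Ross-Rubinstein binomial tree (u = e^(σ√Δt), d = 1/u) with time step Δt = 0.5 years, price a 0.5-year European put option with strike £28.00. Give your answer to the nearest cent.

£1.75

CRR parameters: u = e^(σ√Δt) = e^(0.3·√0.5) = 1.2363, d = 1/u = 0.8089
Per-period rate: rΔt = 0.06·0.5 = 0.03, so R = e^0.03 = 1.0305
Risk-neutral probability p = (e^0.03 − 0.8089)/(1.2363 − 0.8089) = 0.2216/0.4275 = 0.5184
Terminal stock prices: S_u = 37.09, S_d = 24.27
Terminal payoffs (K − S): max(-9.089, 0) = 0, max(3.734, 0) = 3.734
Node 0 (S = 30): V_0 = e^(−0.03)·[0.5184·0.0000 + 0.4816·3.7343] = 1.7452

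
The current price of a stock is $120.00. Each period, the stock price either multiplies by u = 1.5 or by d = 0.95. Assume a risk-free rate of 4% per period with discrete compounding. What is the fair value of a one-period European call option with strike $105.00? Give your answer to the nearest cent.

Risk-neutral probability p = (1 + 0.04 − 0.95)/(1.5 − 0.95) = 0.0900/0.5500 = 0.1636
Terminal stock prices: S_u = 180, S_d = 114
Terminal payoffs (S − K): max(75, 0) = 75, max(9, 0) = 9
Node 0 (S = 120): V_0 = 1/1.04·[0.1636·75.0000 + 0.8364·9.0000] = 19.0385

$19.04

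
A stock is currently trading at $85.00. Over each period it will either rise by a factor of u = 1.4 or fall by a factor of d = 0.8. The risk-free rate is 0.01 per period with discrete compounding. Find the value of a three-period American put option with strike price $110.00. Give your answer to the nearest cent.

$32.74

Risk-neutral probability p = (1 + 0.01 − 0.8)/(1.4 − 0.8) = 0.2100/0.6000 = 0.3500
Terminal stock prices: S_uuu = 233.2, S_uud = 133.3, S_udd = 76.16, S_ddd = 43.52
Terminal payoffs (K − S): max(-123.2, 0) = 0, max(-23.28, 0) = 0, max(33.84, 0) = 33.84, max(66.48, 0) = 66.48
Node uu (S = 166.6): continuation = 1/1.01·[0.3500·0.0000 + 0.6500·0.0000] = 0.0000; exercise value = 0.0000 ≤ continuation, so V_uu = 0.0000
Node ud (S = 95.2): continuation = 1/1.01·[0.3500·0.0000 + 0.6500·33.8400] = 21.7782; exercise value = 14.8000 ≤ continuation, so V_ud = 21.7782
Node dd (S = 54.4): continuation = 1/1.01·[0.3500·33.8400 + 0.6500·66.4800] = 54.5109; exercise value = 55.6000 > continuation, so V_dd = 55.6000 (exercise)
Node u (S = 119): continuation = 1/1.01·[0.3500·0.0000 + 0.6500·21.7782] = 14.0157; exercise value = 0.0000 ≤ continuation, so V_u = 14.0157
Node d (S = 68): continuation = 1/1.01·[0.3500·21.7782 + 0.6500·55.6000] = 43.3291; exercise value = 42.0000 ≤ continuation, so V_d = 43.3291
Node 0 (S = 85): continuation = 1/1.01·[0.3500·14.0157 + 0.6500·43.3291] = 32.7420; exercise value = 25.0000 ≤ continuation, so V_0 = 32.7420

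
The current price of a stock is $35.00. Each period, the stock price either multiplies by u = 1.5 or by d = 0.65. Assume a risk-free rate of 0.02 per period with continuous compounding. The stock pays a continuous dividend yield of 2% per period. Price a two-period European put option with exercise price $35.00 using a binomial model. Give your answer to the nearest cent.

$7.13

Per-period risk-free factor R = e^0.02 = 1.0202; dividend-adjusted growth = e^(0.02−0.02) = 1.0000.
Risk-neutral probability p = (1.0000 − 0.65)/(1.5 − 0.65) = 0.3500/0.8500 = 0.4118
Terminal stock prices: S_uu = 78.75, S_ud = 34.12, S_dd = 14.79
Terminal payoffs (K − S): max(-43.75, 0) = 0, max(0.875, 0) = 0.875, max(20.21, 0) = 20.21
Node u (S = 52.5): V_u = e^(−0.02)·[0.4118·0.0000 + 0.5882·0.8750] = 0.5045
Node d (S = 22.75): V_d = e^(−0.02)·[0.4118·0.8750 + 0.5882·20.2125] = 12.0074
Node 0 (S = 35): V_0 = e^(−0.02)·[0.4118·0.5045 + 0.5882·12.0074] = 7.1270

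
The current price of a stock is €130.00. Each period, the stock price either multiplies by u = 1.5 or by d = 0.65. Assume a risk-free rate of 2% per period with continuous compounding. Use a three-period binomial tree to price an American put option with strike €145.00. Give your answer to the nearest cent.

€43.94

Risk-neutral probability p = (e^0.02 − 0.65)/(1.5 − 0.65) = 0.3702/0.8500 = 0.4355
Terminal stock prices: S_uuu = 438.8, S_uud = 190.1, S_udd = 82.39, S_ddd = 35.7
Terminal payoffs (K − S): max(-293.8, 0) = 0, max(-45.12, 0) = 0, max(62.61, 0) = 62.61, max(109.3, 0) = 109.3
Node uu (S = 292.5): continuation = e^(−0.02)·[0.4355·0.0000 + 0.5645·0.0000] = 0.0000; exercise value = 0.0000 ≤ continuation, so V_uu = 0.0000
Node ud (S = 126.8): continuation = e^(−0.02)·[0.4355·0.0000 + 0.5645·62.6125] = 34.6430; exercise value = 18.2500 ≤ continuation, so V_ud = 34.6430
Node dd (S = 54.93): continuation = e^(−0.02)·[0.4355·62.6125 + 0.5645·109.2987] = 87.2038; exercise value = 90.0750 > continuation, so V_dd = 90.0750 (exercise)
Node u (S = 195): continuation = e^(−0.02)·[0.4355·0.0000 + 0.5645·34.6430] = 19.1677; exercise value = 0.0000 ≤ continuation, so V_u = 19.1677
Node d (S = 84.5): continuation = e^(−0.02)·[0.4355·34.6430 + 0.5645·90.0750] = 64.6271; exercise value = 60.5000 ≤ continuation, so V_d = 64.6271
Node 0 (S = 130): continuation = e^(−0.02)·[0.4355·19.1677 + 0.5645·64.6271] = 43.9404; exercise value = 15.0000 ≤ continuation, so V_0 = 43.9404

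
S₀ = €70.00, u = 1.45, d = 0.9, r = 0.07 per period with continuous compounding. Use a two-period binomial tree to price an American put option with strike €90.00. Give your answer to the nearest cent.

Risk-neutral probability p = (e^0.07 − 0.9)/(1.45 − 0.9) = 0.1725/0.5500 = 0.3137
Terminal stock prices: S_uu = 147.2, S_ud = 91.35, S_dd = 56.7
Terminal payoffs (K − S): max(-57.18, 0) = 0, max(-1.35, 0) = 0, max(33.3, 0) = 33.3
Node u (S = 101.5): continuation = e^(−0.07)·[0.3137·0.0000 + 0.6863·0.0000] = 0.0000; exercise value = 0.0000 ≤ continuation, so V_u = 0.0000
Node d (S = 63): continuation = e^(−0.07)·[0.3137·0.0000 + 0.6863·33.3000] = 21.3102; exercise value = 27.0000 > continuation, so V_d = 27.0000 (exercise)
Node 0 (S = 70): continuation = e^(−0.07)·[0.3137·0.0000 + 0.6863·27.0000] = 17.2786; exercise value = 20.0000 > continuation, so V_0 = 20.0000 (exercise)

€20.00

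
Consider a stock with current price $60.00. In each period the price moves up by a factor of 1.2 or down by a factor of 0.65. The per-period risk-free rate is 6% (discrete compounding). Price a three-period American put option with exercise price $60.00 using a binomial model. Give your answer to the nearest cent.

$7.73

Risk-neutral probability p = (1 + 0.06 − 0.65)/(1.2 − 0.65) = 0.4100/0.5500 = 0.7455
Terminal stock prices: S_uuu = 103.7, S_uud = 56.16, S_udd = 30.42, S_ddd = 16.48
Terminal payoffs (K − S): max(-43.68, 0) = 0, max(3.84, 0) = 3.84, max(29.58, 0) = 29.58, max(43.52, 0) = 43.52
Node uu (S = 86.4): continuation = 1/1.06·[0.7455·0.0000 + 0.2545·3.8400] = 0.9221; exercise value = 0.0000 ≤ continuation, so V_uu = 0.9221
Node ud (S = 46.8): continuation = 1/1.06·[0.7455·3.8400 + 0.2545·29.5800] = 9.8038; exercise value = 13.2000 > continuation, so V_ud = 13.2000 (exercise)
Node dd (S = 25.35): continuation = 1/1.06·[0.7455·29.5800 + 0.2545·43.5225] = 31.2538; exercise value = 34.6500 > continuation, so V_dd = 34.6500 (exercise)
Node u (S = 72): continuation = 1/1.06·[0.7455·0.9221 + 0.2545·13.2000] = 3.8183; exercise value = 0.0000 ≤ continuation, so V_u = 3.8183
Node d (S = 39): continuation = 1/1.06·[0.7455·13.2000 + 0.2545·34.6500] = 17.6038; exercise value = 21.0000 > continuation, so V_d = 21.0000 (exercise)
Node 0 (S = 60): continuation = 1/1.06·[0.7455·3.8183 + 0.2545·21.0000] = 7.7281; exercise value = 0.0000 ≤ continuation, so V_0 = 7.7281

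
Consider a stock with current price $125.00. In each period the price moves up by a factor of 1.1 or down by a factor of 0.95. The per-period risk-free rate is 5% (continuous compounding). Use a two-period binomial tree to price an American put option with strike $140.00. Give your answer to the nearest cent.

Risk-neutral probability p = (e^0.05 − 0.95)/(1.1 − 0.95) = 0.1013/0.1500 = 0.6751
Terminal stock prices: S_uu = 151.3, S_ud = 130.6, S_dd = 112.8
Terminal payoffs (K − S): max(-11.25, 0) = 0, max(9.375, 0) = 9.375, max(27.19, 0) = 27.19
Node u (S = 137.5): continuation = e^(−0.05)·[0.6751·0.0000 + 0.3249·9.3750] = 2.8970; exercise value = 2.5000 ≤ continuation, so V_u = 2.8970
Node d (S = 118.8): continuation = e^(−0.05)·[0.6751·9.3750 + 0.3249·27.1875] = 14.4221; exercise value = 21.2500 > continuation, so V_d = 21.2500 (exercise)
Node 0 (S = 125): continuation = e^(−0.05)·[0.6751·2.8970 + 0.3249·21.2500] = 8.4271; exercise value = 15.0000 > continuation, so V_0 = 15.0000 (exercise)

$15.00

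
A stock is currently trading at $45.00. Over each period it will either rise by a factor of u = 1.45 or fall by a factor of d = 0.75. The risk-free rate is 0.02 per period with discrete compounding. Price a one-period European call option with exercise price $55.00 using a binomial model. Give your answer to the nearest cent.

$3.88

Risk-neutral probability p = (1 + 0.02 − 0.75)/(1.45 − 0.75) = 0.2700/0.7000 = 0.3857
Terminal stock prices: S_u = 65.25, S_d = 33.75
Terminal payoffs (S − K): max(10.25, 0) = 10.25, max(-21.25, 0) = 0
Node 0 (S = 45): V_0 = 1/1.02·[0.3857·10.2500 + 0.6143·0.0000] = 3.8761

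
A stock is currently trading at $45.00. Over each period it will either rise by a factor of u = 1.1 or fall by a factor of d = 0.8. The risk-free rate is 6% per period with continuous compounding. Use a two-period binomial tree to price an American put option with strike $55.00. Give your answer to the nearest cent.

Risk-neutral probability p = (e^0.06 − 0.8)/(1.1 − 0.8) = 0.2618/0.3000 = 0.8728
Terminal stock prices: S_uu = 54.45, S_ud = 39.6, S_dd = 28.8
Terminal payoffs (K − S): max(0.55, 0) = 0.55, max(15.4, 0) = 15.4, max(26.2, 0) = 26.2
Node u (S = 49.5): continuation = e^(−0.06)·[0.8728·0.5500 + 0.1272·15.4000] = 2.2970; exercise value = 5.5000 > continuation, so V_u = 5.5000 (exercise)
Node d (S = 36): continuation = e^(−0.06)·[0.8728·15.4000 + 0.1272·26.2000] = 15.7970; exercise value = 19.0000 > continuation, so V_d = 19.0000 (exercise)
Node 0 (S = 45): continuation = e^(−0.06)·[0.8728·5.5000 + 0.1272·19.0000] = 6.7970; exercise value = 10.0000 > continuation, so V_0 = 10.0000 (exercise)

$10.00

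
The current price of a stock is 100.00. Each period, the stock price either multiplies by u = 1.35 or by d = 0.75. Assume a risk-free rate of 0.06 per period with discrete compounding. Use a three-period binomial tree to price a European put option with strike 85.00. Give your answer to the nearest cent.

6.81

Risk-neutral probability p = (1 + 0.06 − 0.75)/(1.35 − 0.75) = 0.3100/0.6000 = 0.5167
Terminal stock prices: S_uuu = 246, S_uud = 136.7, S_udd = 75.94, S_ddd = 42.19
Terminal payoffs (K − S): max(-161, 0) = 0, max(-51.69, 0) = 0, max(9.062, 0) = 9.062, max(42.81, 0) = 42.81
Node uu (S = 182.3): V_uu = 1/1.06·[0.5167·0.0000 + 0.4833·0.0000] = 0.0000
Node ud (S = 101.2): V_ud = 1/1.06·[0.5167·0.0000 + 0.4833·9.0625] = 4.1323
Node dd (S = 56.25): V_dd = 1/1.06·[0.5167·9.0625 + 0.4833·42.8125] = 23.9387
Node u (S = 135): V_u = 1/1.06·[0.5167·0.0000 + 0.4833·4.1323] = 1.8842
Node d (S = 75): V_d = 1/1.06·[0.5167·4.1323 + 0.4833·23.9387] = 12.9296
Node 0 (S = 100): V_0 = 1/1.06·[0.5167·1.8842 + 0.4833·12.9296] = 6.8140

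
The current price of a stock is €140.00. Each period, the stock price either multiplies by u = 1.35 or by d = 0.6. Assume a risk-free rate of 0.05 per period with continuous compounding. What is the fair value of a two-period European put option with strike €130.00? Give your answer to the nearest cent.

€18.63

Risk-neutral probability p = (e^0.05 − 0.6)/(1.35 − 0.6) = 0.4513/0.7500 = 0.6017
Terminal stock prices: S_uu = 255.2, S_ud = 113.4, S_dd = 50.4
Terminal payoffs (K − S): max(-125.2, 0) = 0, max(16.6, 0) = 16.6, max(79.6, 0) = 79.6
Node u (S = 189): V_u = e^(−0.05)·[0.6017·0.0000 + 0.3983·16.6000] = 6.2894
Node d (S = 84): V_d = e^(−0.05)·[0.6017·16.6000 + 0.3983·79.6000] = 39.6598
Node 0 (S = 140): V_0 = e^(−0.05)·[0.6017·6.2894 + 0.3983·39.6598] = 18.6260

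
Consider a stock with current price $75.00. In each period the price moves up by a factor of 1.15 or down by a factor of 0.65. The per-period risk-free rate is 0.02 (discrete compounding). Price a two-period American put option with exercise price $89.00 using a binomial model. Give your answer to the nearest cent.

Risk-neutral probability p = (1 + 0.02 − 0.65)/(1.15 − 0.65) = 0.3700/0.5000 = 0.7400
Terminal stock prices: S_uu = 99.19, S_ud = 56.06, S_dd = 31.69
Terminal payoffs (K − S): max(-10.19, 0) = 0, max(32.94, 0) = 32.94, max(57.31, 0) = 57.31
Node u (S = 86.25): continuation = 1/1.02·[0.7400·0.0000 + 0.2600·32.9375] = 8.3958; exercise value = 2.7500 ≤ continuation, so V_u = 8.3958
Node d (S = 48.75): continuation = 1/1.02·[0.7400·32.9375 + 0.2600·57.3125] = 38.5049; exercise value = 40.2500 > continuation, so V_d = 40.2500 (exercise)
Node 0 (S = 75): continuation = 1/1.02·[0.7400·8.3958 + 0.2600·40.2500] = 16.3509; exercise value = 14.0000 ≤ continuation, so V_0 = 16.3509

$16.35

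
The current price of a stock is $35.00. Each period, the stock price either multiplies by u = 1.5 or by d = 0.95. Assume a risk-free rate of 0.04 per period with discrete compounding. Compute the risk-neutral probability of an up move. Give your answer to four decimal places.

p = 0.1636

Risk-neutral probability p = (1 + 0.04 − 0.95)/(1.5 − 0.95) = 0.0900/0.5500 = 0.1636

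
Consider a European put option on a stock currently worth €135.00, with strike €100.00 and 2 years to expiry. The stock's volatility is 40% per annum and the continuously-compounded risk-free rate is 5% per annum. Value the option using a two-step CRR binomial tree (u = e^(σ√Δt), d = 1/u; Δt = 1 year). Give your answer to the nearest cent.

CRR parameters: u = e^(σ√Δt) = e^(0.4·√1) = 1.4918, d = 1/u = 0.6703
Per-period rate: rΔt = 0.05·1 = 0.05, so R = e^0.05 = 1.0513
Risk-neutral probability p = (e^0.05 − 0.6703)/(1.4918 − 0.6703) = 0.3810/0.8215 = 0.4637
Terminal stock prices: S_uu = 300.4, S_ud = 135, S_dd = 60.66
Terminal payoffs (K − S): max(-200.4, 0) = 0, max(-35, 0) = 0, max(39.34, 0) = 39.34
Node u (S = 201.4): V_u = e^(−0.05)·[0.4637·0.0000 + 0.5363·0.0000] = 0.0000
Node d (S = 90.49): V_d = e^(−0.05)·[0.4637·0.0000 + 0.5363·39.3406] = 20.0685
Node 0 (S = 135): V_0 = e^(−0.05)·[0.4637·0.0000 + 0.5363·20.0685] = 10.2374

€10.24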